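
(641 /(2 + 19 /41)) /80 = 26281 /8080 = 3.25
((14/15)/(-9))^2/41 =196/747225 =0.00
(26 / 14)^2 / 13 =13 / 49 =0.27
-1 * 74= -74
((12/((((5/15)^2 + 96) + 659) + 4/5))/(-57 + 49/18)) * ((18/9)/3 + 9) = -0.00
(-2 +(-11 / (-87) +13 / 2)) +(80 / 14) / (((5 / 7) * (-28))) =5287 / 1218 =4.34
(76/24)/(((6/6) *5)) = 19/30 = 0.63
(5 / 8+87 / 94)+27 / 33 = 2.37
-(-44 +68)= -24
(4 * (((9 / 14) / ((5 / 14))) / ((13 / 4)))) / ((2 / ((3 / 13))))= 216 / 845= 0.26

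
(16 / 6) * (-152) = -1216 / 3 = -405.33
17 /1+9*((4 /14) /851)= 17.00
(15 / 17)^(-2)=289 / 225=1.28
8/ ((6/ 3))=4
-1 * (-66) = 66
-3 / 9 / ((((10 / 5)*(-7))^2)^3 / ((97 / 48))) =-97 / 1084253184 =-0.00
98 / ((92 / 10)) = 245 / 23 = 10.65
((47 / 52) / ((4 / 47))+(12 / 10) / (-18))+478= 1524287 / 3120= 488.55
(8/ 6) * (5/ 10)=2/ 3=0.67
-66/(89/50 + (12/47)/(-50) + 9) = -6.13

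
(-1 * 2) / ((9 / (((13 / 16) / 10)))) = -13 / 720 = -0.02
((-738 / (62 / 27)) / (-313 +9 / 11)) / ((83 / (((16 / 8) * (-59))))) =-6465987 / 4417841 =-1.46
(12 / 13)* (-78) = -72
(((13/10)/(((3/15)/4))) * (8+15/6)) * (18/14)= 351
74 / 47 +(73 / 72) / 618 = 3296135 / 2091312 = 1.58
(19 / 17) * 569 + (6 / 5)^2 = 637.38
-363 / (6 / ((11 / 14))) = -1331 / 28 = -47.54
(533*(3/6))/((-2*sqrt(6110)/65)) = -533*sqrt(6110)/376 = -110.81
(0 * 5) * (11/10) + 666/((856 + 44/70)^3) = 1586375/1497301619676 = 0.00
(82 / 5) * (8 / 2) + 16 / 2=368 / 5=73.60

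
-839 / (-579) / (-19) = -839 / 11001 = -0.08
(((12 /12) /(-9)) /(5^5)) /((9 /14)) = -14 /253125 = -0.00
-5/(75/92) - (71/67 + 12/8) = -17473/2010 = -8.69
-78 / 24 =-13 / 4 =-3.25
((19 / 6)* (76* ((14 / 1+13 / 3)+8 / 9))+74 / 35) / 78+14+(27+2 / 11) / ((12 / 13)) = 102.78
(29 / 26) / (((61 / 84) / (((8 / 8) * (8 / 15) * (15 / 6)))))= 1624 / 793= 2.05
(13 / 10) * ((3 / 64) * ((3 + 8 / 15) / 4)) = 689 / 12800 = 0.05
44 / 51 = 0.86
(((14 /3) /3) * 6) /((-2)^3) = -7 /6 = -1.17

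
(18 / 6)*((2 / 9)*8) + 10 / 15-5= 1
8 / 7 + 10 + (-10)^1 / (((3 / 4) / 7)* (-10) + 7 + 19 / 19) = 6586 / 679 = 9.70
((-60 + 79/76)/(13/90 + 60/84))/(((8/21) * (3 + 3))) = -9880605/328928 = -30.04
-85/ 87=-0.98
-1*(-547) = 547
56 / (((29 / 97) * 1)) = 5432 / 29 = 187.31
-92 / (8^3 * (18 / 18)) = -23 / 128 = -0.18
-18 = -18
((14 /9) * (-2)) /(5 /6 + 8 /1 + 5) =-56 /249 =-0.22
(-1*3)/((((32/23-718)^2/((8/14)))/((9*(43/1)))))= -68241/52822063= -0.00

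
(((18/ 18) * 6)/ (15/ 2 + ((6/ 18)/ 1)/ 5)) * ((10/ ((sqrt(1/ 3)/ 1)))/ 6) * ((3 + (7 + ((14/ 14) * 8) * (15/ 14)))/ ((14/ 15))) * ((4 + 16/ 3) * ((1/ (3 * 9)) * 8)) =1040000 * sqrt(3)/ 14301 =125.96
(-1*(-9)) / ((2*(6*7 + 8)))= 9 / 100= 0.09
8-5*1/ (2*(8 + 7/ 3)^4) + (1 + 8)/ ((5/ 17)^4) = 1397636110813/ 1154401250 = 1210.70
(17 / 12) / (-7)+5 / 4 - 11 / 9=-11 / 63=-0.17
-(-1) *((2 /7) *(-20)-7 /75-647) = -342724 /525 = -652.81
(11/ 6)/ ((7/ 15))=55/ 14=3.93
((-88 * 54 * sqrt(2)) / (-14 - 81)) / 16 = 297 * sqrt(2) / 95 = 4.42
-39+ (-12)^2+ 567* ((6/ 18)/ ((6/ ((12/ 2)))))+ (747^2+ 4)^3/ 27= 173753255478916135/ 27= 6435305758478375.37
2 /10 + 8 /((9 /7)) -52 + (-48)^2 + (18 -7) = 102124 /45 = 2269.42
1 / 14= 0.07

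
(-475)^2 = 225625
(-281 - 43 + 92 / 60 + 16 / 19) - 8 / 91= -8343613 / 25935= -321.71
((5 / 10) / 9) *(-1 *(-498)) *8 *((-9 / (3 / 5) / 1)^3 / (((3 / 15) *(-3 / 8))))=9960000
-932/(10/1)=-466/5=-93.20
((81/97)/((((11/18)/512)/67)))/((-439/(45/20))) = -112534272/468413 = -240.25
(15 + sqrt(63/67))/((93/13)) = 13 *sqrt(469)/2077 + 65/31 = 2.23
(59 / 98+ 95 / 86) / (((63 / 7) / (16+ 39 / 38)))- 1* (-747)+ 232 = 353894069 / 360297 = 982.23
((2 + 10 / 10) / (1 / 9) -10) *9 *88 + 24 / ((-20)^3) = 13463997 / 1000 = 13464.00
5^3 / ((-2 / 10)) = -625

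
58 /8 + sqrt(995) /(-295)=29 /4 - sqrt(995) /295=7.14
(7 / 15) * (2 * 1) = 14 / 15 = 0.93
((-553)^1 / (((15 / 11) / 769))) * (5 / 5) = -4677827 / 15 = -311855.13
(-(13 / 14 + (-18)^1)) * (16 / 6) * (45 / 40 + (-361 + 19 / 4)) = -226333 / 14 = -16166.64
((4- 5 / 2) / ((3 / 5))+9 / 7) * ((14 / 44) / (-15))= -53 / 660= -0.08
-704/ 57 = -12.35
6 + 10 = 16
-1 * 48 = -48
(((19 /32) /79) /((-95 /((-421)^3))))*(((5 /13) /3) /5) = 74618461 /492960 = 151.37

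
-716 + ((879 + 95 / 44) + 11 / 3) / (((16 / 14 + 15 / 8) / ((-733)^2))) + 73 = 878548820651 / 5577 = 157530719.14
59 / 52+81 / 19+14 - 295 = -275.60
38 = 38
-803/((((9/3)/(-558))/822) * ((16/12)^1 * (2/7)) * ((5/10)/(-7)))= -4511881143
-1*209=-209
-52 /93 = -0.56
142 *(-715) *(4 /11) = -36920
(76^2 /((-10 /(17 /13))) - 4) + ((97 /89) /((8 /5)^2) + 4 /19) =-5337027909 /7034560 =-758.69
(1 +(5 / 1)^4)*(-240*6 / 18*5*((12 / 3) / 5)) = -200320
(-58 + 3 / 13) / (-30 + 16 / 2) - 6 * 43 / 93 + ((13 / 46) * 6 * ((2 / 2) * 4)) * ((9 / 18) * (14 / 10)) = 4689611 / 1019590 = 4.60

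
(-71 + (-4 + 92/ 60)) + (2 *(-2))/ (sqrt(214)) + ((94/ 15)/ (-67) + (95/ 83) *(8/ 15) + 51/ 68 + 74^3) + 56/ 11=495677043773/ 1223420-2 *sqrt(214)/ 107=405156.62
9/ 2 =4.50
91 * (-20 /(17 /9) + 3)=-11739 /17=-690.53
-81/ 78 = -27/ 26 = -1.04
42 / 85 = 0.49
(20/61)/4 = 0.08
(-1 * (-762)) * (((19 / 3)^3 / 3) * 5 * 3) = 8710930 / 9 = 967881.11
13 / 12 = 1.08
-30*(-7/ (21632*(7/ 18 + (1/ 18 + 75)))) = 135/ 1049152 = 0.00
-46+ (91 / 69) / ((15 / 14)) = -44.77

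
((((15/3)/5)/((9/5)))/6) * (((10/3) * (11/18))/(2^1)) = 275/2916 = 0.09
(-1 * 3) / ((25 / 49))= -147 / 25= -5.88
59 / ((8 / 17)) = 1003 / 8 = 125.38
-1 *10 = -10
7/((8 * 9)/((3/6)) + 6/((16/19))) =56/1209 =0.05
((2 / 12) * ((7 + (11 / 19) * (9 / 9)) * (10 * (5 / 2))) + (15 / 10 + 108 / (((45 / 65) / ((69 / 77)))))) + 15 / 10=255105 / 1463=174.37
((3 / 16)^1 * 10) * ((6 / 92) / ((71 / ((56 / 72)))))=35 / 26128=0.00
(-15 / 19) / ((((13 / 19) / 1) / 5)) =-75 / 13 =-5.77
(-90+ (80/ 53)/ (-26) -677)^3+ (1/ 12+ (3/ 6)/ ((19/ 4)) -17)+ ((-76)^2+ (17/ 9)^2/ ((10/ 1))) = -4543656003243132464477/ 10067607629820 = -451314370.83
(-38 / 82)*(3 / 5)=-0.28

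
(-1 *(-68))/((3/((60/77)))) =1360/77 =17.66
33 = 33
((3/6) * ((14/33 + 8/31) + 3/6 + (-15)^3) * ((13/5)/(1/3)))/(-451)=89736803/3075820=29.17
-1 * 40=-40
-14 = -14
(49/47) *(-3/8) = -147/376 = -0.39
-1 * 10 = -10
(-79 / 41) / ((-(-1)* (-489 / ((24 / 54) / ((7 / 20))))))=6320 / 1263087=0.01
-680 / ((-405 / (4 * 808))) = 439552 / 81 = 5426.57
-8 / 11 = -0.73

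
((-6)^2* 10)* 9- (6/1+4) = 3230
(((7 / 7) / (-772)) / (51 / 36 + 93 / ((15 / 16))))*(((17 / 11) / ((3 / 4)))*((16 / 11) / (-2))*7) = 19040 / 140982061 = 0.00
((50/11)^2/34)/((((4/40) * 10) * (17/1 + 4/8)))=500/14399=0.03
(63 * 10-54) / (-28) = -144 / 7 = -20.57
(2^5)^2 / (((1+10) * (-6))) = -512 / 33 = -15.52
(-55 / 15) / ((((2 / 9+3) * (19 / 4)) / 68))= -8976 / 551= -16.29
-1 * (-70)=70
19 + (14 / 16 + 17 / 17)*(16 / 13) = 277 / 13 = 21.31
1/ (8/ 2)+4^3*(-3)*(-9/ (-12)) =-575/ 4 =-143.75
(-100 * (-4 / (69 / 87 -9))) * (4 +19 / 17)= -249.43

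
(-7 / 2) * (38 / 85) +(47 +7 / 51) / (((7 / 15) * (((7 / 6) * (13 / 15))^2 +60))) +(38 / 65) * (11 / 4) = 2597151373 / 1529305414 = 1.70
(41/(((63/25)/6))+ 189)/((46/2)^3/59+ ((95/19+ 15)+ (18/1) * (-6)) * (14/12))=355121/128303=2.77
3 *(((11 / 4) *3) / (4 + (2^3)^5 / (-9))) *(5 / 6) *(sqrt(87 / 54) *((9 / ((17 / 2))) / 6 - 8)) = 9405 *sqrt(58) / 1271872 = 0.06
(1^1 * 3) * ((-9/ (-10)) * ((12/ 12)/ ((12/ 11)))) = 99/ 40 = 2.48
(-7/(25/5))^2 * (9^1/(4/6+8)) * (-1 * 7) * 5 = -9261/130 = -71.24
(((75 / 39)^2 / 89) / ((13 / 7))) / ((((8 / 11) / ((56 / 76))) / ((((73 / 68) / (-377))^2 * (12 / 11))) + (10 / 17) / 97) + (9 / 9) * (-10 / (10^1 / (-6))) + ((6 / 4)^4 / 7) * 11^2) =0.00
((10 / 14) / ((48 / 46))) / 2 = 115 / 336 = 0.34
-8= -8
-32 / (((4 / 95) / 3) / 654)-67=-1491187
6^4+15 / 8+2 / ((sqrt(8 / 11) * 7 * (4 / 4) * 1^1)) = sqrt(22) / 14+10383 / 8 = 1298.21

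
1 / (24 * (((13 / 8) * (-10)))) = -1 / 390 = -0.00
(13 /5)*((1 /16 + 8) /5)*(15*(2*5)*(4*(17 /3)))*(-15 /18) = -47515 /4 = -11878.75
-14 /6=-7 /3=-2.33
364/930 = 0.39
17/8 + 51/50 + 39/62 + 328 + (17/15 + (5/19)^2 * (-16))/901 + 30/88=22101720030817/66548400600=332.11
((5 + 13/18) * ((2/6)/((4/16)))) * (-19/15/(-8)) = 1957/1620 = 1.21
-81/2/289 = -81/578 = -0.14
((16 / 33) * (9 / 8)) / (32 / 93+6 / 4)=1116 / 3773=0.30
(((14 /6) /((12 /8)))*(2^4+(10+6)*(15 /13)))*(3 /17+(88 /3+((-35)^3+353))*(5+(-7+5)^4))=-95145481088 /1989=-47835837.65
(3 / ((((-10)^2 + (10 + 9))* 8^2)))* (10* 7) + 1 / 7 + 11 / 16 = 3267 / 3808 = 0.86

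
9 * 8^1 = 72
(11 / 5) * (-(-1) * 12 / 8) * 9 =297 / 10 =29.70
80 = 80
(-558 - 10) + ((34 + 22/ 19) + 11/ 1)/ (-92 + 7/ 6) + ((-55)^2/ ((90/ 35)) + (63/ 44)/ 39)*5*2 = 298408888477/ 26653770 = 11195.75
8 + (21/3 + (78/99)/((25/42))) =4489/275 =16.32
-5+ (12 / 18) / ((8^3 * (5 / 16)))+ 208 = 48721 / 240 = 203.00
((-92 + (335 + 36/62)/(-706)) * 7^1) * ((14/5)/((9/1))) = -19834367/98487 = -201.39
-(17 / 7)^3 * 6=-29478 / 343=-85.94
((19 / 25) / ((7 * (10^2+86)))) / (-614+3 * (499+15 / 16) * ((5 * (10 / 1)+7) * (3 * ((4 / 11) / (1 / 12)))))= 209 / 400485662850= 0.00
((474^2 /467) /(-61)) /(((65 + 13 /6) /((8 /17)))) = -10784448 /195164437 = -0.06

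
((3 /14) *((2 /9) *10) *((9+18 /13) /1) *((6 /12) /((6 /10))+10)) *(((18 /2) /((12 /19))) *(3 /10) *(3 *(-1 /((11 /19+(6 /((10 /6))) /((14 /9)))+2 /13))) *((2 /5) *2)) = -9503325 /52684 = -180.38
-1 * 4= -4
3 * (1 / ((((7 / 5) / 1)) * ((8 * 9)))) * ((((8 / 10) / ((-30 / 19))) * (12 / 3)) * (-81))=171 / 35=4.89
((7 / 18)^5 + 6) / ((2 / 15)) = 56771075 / 1259712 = 45.07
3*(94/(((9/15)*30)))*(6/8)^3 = 423/64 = 6.61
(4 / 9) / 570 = 2 / 2565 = 0.00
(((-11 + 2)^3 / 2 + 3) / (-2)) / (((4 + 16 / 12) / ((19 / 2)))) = 41211 / 128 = 321.96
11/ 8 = 1.38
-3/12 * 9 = -9/4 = -2.25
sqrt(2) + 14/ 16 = 7/ 8 + sqrt(2) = 2.29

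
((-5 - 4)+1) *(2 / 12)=-1.33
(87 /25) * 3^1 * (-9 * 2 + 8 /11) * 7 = -69426 /55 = -1262.29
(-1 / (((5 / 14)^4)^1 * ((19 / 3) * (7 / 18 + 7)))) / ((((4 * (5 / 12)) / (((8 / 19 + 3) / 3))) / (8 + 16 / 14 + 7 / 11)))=-414427104 / 47155625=-8.79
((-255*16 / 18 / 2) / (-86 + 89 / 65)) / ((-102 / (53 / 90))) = -3445 / 445581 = -0.01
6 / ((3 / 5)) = 10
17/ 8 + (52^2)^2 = 58492945/ 8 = 7311618.12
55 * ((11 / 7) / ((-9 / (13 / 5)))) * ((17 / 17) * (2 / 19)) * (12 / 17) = -12584 / 6783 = -1.86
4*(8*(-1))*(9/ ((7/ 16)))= -4608/ 7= -658.29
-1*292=-292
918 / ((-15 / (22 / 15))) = -2244 / 25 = -89.76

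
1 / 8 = 0.12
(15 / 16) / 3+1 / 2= 13 / 16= 0.81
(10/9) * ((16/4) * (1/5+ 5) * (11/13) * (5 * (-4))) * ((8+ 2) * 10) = -352000/9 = -39111.11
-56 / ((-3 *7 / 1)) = 8 / 3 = 2.67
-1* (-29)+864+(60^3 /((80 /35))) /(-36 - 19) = -9077 /11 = -825.18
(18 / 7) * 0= 0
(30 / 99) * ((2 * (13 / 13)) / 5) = 4 / 33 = 0.12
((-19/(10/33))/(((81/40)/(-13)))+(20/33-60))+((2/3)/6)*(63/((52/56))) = 1353910/3861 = 350.66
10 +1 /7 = 71 /7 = 10.14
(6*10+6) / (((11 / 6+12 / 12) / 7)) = 2772 / 17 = 163.06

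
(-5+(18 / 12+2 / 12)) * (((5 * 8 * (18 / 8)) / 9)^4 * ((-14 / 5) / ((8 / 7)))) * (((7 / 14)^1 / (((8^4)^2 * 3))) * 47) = 1439375 / 37748736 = 0.04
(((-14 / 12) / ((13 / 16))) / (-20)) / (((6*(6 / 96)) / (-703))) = -78736 / 585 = -134.59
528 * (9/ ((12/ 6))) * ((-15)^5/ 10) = -180427500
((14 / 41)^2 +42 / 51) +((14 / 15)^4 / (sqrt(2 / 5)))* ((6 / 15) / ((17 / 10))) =76832* sqrt(10) / 860625 +26866 / 28577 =1.22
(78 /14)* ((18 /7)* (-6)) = -4212 /49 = -85.96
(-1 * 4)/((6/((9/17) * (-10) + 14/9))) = 1144/459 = 2.49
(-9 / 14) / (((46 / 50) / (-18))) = 2025 / 161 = 12.58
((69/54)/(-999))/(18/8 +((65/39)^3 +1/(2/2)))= -2/12321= -0.00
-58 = -58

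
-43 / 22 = -1.95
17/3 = 5.67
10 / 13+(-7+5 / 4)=-259 / 52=-4.98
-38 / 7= -5.43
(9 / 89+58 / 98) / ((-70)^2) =1511 / 10684450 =0.00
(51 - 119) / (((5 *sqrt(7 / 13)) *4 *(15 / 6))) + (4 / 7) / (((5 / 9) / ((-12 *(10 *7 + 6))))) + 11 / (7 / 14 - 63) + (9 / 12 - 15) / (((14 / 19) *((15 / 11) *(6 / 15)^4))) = -167128987 / 112000 - 34 *sqrt(91) / 175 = -1494.08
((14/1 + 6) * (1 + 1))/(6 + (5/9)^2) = 3240/511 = 6.34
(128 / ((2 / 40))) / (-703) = -2560 / 703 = -3.64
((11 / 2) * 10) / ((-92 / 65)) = -3575 / 92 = -38.86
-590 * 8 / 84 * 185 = -218300 / 21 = -10395.24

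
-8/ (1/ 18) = -144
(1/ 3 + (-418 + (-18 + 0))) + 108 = -983/ 3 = -327.67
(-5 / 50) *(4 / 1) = -0.40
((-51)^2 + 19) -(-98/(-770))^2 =7925451/3025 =2619.98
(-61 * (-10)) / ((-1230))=-61 / 123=-0.50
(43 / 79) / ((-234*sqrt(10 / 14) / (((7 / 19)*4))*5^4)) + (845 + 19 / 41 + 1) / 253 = 3155 / 943 - 602*sqrt(35) / 548803125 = 3.35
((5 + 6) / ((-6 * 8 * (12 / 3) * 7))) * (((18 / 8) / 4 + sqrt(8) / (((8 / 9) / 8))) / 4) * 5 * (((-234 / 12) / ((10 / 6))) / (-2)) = -3861 * sqrt(2) / 3584 - 3861 / 114688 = -1.56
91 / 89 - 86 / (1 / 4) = -30525 / 89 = -342.98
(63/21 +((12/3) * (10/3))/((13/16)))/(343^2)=757/4588311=0.00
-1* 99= -99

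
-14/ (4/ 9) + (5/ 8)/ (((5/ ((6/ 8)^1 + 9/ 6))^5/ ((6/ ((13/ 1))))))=-31.49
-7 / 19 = -0.37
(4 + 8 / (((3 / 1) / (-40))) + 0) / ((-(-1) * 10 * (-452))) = 0.02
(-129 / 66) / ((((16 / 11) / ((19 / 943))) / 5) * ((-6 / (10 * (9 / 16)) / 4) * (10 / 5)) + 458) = -61275 / 14116892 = -0.00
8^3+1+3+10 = 526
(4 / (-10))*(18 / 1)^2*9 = -5832 / 5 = -1166.40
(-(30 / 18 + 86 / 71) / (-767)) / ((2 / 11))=6743 / 326742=0.02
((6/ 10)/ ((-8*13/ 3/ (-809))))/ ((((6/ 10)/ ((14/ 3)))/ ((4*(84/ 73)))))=475692/ 949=501.26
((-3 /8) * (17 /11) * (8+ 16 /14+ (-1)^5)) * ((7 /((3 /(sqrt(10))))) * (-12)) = 2907 * sqrt(10) /22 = 417.85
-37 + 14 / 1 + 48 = 25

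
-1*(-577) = 577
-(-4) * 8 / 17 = 32 / 17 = 1.88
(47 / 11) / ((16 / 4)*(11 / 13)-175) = -611 / 24541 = -0.02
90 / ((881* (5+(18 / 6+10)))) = 5 / 881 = 0.01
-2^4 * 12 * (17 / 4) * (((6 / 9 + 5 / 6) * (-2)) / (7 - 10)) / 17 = -48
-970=-970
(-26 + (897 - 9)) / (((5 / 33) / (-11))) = -312906 / 5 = -62581.20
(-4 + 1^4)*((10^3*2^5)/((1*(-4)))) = 24000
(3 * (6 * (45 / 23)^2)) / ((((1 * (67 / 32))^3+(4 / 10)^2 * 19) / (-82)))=-816168960000 / 1764998449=-462.42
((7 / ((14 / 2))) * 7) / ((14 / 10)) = 5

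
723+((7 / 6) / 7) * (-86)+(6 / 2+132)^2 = 56801 / 3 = 18933.67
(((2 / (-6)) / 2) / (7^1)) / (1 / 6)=-1 / 7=-0.14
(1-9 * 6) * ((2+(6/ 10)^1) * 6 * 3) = -12402/ 5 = -2480.40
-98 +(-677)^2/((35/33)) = 15121427/35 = 432040.77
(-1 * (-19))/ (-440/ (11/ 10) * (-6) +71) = 19/ 2471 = 0.01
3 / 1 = 3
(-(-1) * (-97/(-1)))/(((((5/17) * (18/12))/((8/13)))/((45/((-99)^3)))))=-26384/4204629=-0.01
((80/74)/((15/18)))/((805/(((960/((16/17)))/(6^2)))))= 272/5957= 0.05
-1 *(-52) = 52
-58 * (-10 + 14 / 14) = 522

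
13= 13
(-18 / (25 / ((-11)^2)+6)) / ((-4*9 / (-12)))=-726 / 751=-0.97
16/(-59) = -16/59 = -0.27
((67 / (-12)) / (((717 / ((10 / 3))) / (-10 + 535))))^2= 3436890625 / 18507204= 185.71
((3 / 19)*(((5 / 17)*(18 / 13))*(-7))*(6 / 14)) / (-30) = 0.01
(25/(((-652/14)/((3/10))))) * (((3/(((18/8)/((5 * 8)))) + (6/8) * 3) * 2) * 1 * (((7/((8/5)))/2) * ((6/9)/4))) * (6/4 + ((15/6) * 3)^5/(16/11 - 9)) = 2273958127525/110829568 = 20517.61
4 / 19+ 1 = 23 / 19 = 1.21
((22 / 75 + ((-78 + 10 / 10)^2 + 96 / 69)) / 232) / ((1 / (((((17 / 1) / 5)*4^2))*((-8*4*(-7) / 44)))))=19478740624 / 2751375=7079.64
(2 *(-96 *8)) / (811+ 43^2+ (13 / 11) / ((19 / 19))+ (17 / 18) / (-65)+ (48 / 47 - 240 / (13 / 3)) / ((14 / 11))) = -6503777280 / 11087133247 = -0.59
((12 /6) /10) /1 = 1 /5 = 0.20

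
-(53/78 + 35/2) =-709/39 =-18.18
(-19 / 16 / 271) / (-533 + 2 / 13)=247 / 30035472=0.00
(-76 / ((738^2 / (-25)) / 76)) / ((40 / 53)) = 0.35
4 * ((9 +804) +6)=3276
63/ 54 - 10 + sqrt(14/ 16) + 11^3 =sqrt(14)/ 4 + 7933/ 6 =1323.10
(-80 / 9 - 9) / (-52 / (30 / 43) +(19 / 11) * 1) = 8855 / 36039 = 0.25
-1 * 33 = -33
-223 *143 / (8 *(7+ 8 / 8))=-31889 / 64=-498.27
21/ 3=7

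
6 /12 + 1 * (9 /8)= 13 /8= 1.62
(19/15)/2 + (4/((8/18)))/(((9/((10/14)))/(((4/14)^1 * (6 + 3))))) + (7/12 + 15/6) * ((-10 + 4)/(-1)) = 15413/735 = 20.97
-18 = -18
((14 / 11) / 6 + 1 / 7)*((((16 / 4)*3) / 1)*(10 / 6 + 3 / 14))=12956 / 1617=8.01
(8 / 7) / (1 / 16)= 128 / 7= 18.29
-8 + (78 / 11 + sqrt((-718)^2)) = 7888 / 11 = 717.09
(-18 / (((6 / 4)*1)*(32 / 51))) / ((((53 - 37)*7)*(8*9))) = -0.00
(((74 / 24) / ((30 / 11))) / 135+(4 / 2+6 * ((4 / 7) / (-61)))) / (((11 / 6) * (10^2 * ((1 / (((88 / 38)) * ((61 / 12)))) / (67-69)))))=-40511789 / 161595000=-0.25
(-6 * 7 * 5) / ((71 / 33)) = -6930 / 71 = -97.61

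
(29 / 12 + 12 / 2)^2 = 10201 / 144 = 70.84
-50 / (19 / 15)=-750 / 19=-39.47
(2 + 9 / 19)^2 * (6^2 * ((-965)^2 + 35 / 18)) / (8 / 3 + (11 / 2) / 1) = 25118963.72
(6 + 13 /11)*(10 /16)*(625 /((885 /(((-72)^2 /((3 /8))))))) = 28440000 /649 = 43821.26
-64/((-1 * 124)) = 16/31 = 0.52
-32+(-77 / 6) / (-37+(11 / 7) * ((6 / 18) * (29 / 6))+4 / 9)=-45189 / 1429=-31.62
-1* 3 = -3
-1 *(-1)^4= -1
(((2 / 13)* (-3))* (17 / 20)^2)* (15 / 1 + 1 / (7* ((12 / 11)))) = -367319 / 72800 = -5.05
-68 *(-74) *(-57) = -286824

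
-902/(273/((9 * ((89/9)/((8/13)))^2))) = -46440823/6048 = -7678.71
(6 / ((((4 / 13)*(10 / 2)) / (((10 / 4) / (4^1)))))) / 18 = 13 / 96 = 0.14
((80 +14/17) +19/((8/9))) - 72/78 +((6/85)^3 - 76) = 1614340339/63869000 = 25.28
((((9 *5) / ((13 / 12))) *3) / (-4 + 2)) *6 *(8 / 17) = -38880 / 221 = -175.93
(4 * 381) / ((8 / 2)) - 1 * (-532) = 913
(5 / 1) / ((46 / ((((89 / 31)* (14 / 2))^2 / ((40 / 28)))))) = 2716903 / 88412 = 30.73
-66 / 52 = -33 / 26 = -1.27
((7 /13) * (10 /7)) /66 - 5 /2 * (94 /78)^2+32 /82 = -4429913 /1371942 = -3.23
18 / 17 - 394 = -6680 / 17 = -392.94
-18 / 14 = -9 / 7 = -1.29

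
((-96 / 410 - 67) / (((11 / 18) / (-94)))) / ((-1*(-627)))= 706692 / 42845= 16.49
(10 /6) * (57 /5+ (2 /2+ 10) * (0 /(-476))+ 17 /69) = 4018 /207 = 19.41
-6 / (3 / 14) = -28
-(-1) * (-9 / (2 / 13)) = -58.50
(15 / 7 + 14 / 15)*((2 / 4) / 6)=323 / 1260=0.26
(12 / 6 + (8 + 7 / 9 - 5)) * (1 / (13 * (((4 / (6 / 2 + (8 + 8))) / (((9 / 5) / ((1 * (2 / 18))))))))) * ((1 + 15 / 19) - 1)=27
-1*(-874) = 874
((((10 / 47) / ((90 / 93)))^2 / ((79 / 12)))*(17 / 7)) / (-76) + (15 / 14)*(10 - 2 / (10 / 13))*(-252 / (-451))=139113150235 / 31403079939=4.43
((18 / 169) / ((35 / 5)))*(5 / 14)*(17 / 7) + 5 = 290600 / 57967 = 5.01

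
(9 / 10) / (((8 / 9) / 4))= 81 / 20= 4.05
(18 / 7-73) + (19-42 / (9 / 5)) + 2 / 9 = -4696 / 63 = -74.54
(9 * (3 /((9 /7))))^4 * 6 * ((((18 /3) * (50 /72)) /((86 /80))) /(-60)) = -3241350 /43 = -75380.23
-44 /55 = -4 /5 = -0.80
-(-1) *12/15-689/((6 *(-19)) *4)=2.31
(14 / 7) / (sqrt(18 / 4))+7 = 7.94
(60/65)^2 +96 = 16368/169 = 96.85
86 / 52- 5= -3.35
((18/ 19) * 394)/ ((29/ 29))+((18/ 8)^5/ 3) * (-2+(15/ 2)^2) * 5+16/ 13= 5653825585/ 1011712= 5588.37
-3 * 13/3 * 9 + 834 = 717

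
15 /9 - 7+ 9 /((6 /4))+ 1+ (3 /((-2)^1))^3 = -1.71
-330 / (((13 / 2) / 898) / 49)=-2233947.69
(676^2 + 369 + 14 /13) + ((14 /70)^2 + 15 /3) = 148639113 /325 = 457351.12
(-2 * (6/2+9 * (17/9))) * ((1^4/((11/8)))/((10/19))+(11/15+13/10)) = -4508/33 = -136.61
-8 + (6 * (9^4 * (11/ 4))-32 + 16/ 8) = 216437/ 2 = 108218.50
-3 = -3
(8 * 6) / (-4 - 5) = -16 / 3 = -5.33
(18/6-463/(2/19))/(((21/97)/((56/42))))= -1705454/63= -27070.70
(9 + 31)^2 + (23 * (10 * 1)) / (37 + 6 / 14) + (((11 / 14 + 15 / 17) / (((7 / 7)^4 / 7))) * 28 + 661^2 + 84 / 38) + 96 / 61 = 1132732977572 / 2581093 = 438857.87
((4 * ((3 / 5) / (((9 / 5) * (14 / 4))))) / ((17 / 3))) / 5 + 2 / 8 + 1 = 3007 / 2380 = 1.26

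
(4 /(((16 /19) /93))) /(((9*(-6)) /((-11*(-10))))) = -899.86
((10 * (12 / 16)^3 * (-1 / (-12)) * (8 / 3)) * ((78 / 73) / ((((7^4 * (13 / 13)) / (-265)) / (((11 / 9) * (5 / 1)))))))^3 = -850287432693359375 / 2756861963812565504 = -0.31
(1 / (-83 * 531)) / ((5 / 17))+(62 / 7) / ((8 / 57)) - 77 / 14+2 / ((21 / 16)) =364850509 / 6170220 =59.13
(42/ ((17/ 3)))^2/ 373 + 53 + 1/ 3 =17295148/ 323391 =53.48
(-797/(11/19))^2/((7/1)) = 229310449/847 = 270732.53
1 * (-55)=-55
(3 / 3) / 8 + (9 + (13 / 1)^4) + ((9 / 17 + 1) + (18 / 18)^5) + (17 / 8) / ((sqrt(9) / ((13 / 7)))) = 40803629 / 1428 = 28573.97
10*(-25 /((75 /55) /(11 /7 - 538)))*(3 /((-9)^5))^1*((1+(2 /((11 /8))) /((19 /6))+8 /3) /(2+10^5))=-242854625 /1178051110551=-0.00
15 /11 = 1.36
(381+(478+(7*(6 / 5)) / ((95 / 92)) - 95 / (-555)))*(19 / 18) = 22864352 / 24975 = 915.49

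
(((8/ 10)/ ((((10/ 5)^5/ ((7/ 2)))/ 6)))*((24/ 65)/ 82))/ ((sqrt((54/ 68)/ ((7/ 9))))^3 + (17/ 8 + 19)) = 5520580884/ 49215410816575 - 131167512*sqrt(714)/ 639800340615475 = 0.00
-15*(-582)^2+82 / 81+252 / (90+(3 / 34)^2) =-4757922049450 / 936441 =-5080856.19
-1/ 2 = -0.50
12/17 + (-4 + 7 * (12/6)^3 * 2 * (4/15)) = 6776/255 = 26.57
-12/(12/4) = -4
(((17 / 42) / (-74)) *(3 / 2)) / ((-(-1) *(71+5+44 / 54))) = -27 / 252784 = -0.00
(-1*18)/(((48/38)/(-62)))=1767/2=883.50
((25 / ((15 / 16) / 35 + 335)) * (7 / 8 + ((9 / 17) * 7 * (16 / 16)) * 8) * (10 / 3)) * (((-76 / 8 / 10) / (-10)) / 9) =2760415 / 34446114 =0.08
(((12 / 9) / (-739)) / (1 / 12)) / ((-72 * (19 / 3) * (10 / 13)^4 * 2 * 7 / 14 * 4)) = 28561 / 842460000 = 0.00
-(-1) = 1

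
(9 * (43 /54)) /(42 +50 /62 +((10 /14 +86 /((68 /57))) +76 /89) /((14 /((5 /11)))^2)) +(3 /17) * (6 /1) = 41754758837762 /34059363968499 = 1.23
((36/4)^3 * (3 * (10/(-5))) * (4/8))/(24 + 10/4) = -4374/53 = -82.53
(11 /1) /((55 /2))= 2 /5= 0.40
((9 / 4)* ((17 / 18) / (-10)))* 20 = -17 / 4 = -4.25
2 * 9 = 18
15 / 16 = 0.94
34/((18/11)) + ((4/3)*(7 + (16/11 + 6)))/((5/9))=27457/495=55.47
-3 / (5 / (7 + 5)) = -36 / 5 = -7.20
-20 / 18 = -10 / 9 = -1.11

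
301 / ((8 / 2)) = 301 / 4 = 75.25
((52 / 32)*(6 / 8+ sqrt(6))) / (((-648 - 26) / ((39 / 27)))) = -169*sqrt(6) / 48528 - 169 / 64704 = -0.01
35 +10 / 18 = 320 / 9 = 35.56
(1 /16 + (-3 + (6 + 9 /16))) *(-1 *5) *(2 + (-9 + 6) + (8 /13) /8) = 435 /26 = 16.73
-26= -26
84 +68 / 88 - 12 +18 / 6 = 1667 / 22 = 75.77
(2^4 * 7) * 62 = 6944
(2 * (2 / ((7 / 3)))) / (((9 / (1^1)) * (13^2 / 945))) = 180 / 169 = 1.07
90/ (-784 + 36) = -45/ 374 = -0.12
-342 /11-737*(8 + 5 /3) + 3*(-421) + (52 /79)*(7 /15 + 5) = -109687256 /13035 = -8414.83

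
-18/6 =-3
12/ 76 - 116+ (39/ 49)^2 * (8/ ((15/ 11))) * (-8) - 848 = -226629197/ 228095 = -993.57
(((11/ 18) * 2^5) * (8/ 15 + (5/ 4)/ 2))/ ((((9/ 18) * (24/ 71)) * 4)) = 108559/ 3240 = 33.51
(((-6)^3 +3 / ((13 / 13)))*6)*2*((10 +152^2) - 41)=-58974588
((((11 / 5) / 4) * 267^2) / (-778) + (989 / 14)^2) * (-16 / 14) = -5645.73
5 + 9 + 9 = 23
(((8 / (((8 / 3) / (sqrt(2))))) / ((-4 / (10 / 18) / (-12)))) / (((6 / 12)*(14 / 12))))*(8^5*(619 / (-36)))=-6829773.35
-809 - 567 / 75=-20414 / 25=-816.56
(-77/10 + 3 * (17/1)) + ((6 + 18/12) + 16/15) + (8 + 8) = 1018/15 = 67.87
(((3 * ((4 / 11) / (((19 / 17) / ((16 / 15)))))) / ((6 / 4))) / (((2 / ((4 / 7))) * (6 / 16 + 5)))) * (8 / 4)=69632 / 943635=0.07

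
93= 93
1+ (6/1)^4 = 1297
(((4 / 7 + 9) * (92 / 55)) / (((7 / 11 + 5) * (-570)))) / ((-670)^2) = -23 / 2071807500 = -0.00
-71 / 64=-1.11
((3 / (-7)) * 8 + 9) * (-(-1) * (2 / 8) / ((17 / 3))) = 117 / 476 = 0.25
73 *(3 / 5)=219 / 5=43.80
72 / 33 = 24 / 11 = 2.18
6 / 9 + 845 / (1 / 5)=12677 / 3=4225.67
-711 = -711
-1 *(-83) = 83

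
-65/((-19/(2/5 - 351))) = -22789/19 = -1199.42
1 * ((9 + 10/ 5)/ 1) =11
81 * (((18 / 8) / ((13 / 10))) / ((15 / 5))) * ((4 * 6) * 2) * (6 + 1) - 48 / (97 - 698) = 15701.62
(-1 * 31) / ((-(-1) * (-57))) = 31 / 57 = 0.54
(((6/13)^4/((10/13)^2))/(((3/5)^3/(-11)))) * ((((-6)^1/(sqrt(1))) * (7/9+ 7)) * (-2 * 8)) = -492800/169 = -2915.98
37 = 37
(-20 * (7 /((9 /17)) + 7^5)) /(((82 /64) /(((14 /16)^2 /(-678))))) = 37088590 /125091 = 296.49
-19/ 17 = -1.12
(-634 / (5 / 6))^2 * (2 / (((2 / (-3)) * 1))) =-43411248 / 25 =-1736449.92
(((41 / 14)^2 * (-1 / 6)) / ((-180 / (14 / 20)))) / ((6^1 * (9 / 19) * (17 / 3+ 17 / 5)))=31939 / 148055040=0.00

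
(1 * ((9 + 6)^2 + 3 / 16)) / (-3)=-1201 / 16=-75.06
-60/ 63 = -20/ 21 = -0.95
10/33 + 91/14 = 6.80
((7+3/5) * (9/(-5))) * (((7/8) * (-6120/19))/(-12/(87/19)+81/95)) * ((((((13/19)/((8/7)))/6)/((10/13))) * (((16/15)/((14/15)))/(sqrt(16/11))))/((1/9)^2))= -1275499953 * sqrt(11)/194840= -21711.94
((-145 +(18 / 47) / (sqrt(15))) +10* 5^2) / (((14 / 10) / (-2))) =-150 -12* sqrt(15) / 329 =-150.14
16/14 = 8/7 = 1.14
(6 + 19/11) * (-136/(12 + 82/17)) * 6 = -589560/1573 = -374.80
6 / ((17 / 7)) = 42 / 17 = 2.47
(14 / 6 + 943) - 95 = 2551 / 3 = 850.33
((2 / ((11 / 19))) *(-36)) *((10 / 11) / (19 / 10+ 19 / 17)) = -13600 / 363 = -37.47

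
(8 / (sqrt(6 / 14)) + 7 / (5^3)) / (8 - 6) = 7 / 250 + 4*sqrt(21) / 3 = 6.14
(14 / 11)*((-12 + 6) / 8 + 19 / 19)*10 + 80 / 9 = 1195 / 99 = 12.07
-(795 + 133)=-928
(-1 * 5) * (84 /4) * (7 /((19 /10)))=-7350 /19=-386.84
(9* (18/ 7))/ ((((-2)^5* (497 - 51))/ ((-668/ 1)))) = 13527/ 12488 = 1.08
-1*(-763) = 763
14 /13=1.08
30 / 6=5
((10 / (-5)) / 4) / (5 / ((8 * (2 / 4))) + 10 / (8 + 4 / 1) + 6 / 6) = -6 / 37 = -0.16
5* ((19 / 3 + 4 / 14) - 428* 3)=-134125 / 21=-6386.90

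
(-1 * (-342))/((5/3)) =1026/5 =205.20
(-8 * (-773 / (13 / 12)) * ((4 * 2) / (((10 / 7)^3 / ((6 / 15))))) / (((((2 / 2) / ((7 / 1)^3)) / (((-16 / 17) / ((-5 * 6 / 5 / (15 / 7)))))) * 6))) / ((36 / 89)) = 74001355456 / 248625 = 297642.46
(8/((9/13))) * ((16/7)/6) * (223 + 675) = 747136/189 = 3953.10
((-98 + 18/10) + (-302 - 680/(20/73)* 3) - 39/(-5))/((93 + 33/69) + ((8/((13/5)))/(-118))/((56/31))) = -9676935268/115415675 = -83.84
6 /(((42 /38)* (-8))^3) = -6859 /790272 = -0.01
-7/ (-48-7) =7/ 55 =0.13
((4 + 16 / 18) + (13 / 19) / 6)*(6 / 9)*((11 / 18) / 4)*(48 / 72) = 0.34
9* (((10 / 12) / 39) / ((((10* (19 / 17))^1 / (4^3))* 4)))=68 / 247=0.28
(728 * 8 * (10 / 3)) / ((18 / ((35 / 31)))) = 1019200 / 837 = 1217.68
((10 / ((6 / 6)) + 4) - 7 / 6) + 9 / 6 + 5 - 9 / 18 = 113 / 6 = 18.83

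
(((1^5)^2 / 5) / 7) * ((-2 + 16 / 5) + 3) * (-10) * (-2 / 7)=12 / 35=0.34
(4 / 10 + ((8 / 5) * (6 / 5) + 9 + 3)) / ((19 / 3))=1074 / 475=2.26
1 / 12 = 0.08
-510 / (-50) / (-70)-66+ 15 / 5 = -22101 / 350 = -63.15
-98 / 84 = -7 / 6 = -1.17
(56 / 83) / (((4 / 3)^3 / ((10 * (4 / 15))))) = 0.76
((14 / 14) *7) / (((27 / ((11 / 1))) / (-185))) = -14245 / 27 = -527.59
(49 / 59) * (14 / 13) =686 / 767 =0.89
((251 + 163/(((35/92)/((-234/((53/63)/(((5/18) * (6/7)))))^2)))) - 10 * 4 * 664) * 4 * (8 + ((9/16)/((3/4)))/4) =4772740036943/78652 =60681737.74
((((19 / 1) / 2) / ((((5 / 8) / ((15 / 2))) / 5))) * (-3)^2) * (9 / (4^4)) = 23085 / 128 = 180.35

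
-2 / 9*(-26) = 52 / 9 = 5.78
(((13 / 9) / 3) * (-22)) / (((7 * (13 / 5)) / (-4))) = 440 / 189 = 2.33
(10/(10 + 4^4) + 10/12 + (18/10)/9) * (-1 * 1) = -4273/3990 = -1.07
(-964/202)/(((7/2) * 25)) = -964/17675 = -0.05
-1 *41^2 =-1681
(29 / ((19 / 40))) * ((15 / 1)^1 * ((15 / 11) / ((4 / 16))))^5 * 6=4109810400000000000 / 3059969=1343088900573.83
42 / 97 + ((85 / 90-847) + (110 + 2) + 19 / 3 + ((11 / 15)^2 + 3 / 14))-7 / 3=-111353191 / 152775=-728.87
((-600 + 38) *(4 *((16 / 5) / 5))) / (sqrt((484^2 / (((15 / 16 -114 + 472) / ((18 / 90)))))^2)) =-1613783 / 146410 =-11.02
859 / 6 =143.17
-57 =-57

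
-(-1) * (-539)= -539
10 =10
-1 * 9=-9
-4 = -4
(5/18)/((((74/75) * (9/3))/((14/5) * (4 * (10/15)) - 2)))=1025/1998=0.51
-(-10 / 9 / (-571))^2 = -100 / 26409321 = -0.00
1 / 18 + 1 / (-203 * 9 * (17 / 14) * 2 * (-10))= 137 / 2465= 0.06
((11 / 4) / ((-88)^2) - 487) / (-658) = 195913 / 264704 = 0.74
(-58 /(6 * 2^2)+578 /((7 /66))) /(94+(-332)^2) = 457573 /9266712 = 0.05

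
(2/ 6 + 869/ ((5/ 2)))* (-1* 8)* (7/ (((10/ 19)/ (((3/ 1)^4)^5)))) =-3227028261217236/ 25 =-129081130448689.44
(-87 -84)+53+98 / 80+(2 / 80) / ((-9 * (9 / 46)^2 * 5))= -17027911 / 145800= -116.79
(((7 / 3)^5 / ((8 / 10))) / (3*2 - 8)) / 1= -84035 / 1944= -43.23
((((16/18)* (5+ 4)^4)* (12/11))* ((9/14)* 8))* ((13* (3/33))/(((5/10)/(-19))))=-1244595456/847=-1469416.12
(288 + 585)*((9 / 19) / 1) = 7857 / 19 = 413.53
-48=-48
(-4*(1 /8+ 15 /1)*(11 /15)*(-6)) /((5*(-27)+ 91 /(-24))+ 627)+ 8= 8.55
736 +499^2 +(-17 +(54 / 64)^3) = 8182844643 / 32768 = 249720.60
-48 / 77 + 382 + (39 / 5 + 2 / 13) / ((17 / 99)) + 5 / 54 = 1965513559 / 4594590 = 427.79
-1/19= -0.05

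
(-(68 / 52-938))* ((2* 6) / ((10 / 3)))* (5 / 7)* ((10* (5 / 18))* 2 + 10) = 487080 / 13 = 37467.69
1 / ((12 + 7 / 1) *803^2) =0.00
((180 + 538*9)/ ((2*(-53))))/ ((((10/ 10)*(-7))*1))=2511/ 371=6.77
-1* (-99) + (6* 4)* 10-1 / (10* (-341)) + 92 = 1469711 / 3410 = 431.00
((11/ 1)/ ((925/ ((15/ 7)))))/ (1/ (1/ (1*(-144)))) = -11/ 62160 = -0.00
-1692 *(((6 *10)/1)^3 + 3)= -365477076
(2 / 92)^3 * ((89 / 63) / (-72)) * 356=-0.00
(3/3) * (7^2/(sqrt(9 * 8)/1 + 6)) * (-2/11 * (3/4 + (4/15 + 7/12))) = 392/165 - 392 * sqrt(2)/165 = -0.98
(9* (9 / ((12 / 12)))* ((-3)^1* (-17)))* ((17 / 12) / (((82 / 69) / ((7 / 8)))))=11306547 / 2624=4308.90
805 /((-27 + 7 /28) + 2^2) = -460 /13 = -35.38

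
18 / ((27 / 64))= 128 / 3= 42.67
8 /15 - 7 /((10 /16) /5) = -832 /15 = -55.47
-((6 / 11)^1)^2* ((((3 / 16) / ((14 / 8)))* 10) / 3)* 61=-5490 / 847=-6.48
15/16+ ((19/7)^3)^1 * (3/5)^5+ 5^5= 53636495917/17150000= 3127.49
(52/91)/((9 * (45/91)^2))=4732/18225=0.26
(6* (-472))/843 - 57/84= -31771/7868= -4.04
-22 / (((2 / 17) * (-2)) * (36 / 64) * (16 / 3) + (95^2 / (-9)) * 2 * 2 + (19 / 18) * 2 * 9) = 3366 / 610901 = 0.01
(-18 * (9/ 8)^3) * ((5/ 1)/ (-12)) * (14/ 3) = 25515/ 512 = 49.83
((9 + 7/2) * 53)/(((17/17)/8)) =5300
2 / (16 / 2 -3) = 2 / 5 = 0.40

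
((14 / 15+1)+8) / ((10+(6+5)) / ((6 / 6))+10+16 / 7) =1043 / 3495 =0.30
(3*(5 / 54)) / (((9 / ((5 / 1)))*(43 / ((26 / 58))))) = 325 / 202014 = 0.00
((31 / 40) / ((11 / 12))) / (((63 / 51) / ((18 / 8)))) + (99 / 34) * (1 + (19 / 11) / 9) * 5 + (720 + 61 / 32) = 155152969 / 209440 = 740.80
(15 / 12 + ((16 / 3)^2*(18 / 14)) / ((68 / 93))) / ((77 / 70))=122015 / 2618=46.61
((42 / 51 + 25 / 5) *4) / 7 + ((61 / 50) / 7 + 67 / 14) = 24656 / 2975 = 8.29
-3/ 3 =-1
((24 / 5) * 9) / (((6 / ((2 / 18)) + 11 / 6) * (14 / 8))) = 5184 / 11725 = 0.44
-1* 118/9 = -118/9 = -13.11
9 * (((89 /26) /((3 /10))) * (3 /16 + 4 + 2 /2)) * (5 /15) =36935 /208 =177.57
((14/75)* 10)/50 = 14/375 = 0.04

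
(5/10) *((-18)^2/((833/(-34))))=-324/49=-6.61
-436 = -436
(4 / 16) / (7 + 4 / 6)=3 / 92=0.03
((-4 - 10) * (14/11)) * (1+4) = -89.09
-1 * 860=-860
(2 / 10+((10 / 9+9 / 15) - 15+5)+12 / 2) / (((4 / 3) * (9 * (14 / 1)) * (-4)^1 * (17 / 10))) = 47 / 25704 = 0.00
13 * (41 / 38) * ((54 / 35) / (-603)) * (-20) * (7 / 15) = 2132 / 6365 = 0.33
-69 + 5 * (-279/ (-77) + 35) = 9557/ 77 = 124.12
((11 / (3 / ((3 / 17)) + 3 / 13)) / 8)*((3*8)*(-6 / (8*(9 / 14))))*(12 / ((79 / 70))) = -15015 / 632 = -23.76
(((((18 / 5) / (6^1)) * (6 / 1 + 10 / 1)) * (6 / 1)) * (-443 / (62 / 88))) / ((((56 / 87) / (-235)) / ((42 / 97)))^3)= 4047846368475734550 / 28292863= 143069521401.06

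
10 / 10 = 1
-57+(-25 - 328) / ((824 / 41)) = -61441 / 824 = -74.56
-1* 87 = -87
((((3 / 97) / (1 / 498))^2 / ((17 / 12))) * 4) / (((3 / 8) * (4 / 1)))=446.54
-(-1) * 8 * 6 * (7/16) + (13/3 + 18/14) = 559/21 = 26.62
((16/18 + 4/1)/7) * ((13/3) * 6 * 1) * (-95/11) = -9880/63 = -156.83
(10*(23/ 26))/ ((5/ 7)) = 161/ 13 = 12.38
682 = 682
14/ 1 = 14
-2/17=-0.12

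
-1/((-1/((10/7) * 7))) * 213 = 2130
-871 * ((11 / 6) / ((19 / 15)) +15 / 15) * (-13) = 1053039 / 38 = 27711.55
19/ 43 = 0.44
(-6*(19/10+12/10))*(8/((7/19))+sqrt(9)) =-16089/35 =-459.69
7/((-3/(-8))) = 56/3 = 18.67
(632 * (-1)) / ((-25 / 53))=1339.84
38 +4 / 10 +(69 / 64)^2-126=-1770243 / 20480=-86.44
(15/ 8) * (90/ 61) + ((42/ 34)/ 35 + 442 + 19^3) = 7303.80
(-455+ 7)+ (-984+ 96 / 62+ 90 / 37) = -1637938 / 1147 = -1428.02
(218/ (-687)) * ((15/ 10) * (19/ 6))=-1.51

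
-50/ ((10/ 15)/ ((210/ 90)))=-175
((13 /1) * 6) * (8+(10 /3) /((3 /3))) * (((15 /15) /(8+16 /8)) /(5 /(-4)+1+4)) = 1768 /75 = 23.57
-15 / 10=-3 / 2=-1.50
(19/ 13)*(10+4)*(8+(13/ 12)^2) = 175693/ 936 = 187.71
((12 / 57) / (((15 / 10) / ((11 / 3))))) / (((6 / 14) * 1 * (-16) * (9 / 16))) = -616 / 4617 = -0.13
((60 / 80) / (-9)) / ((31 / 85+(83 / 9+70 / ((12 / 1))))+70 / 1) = -255 / 261386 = -0.00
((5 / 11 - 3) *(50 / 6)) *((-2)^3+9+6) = -148.48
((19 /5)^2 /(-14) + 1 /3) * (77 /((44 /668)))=-122411 /150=-816.07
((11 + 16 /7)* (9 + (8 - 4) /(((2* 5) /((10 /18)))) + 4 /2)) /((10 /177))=184729 /70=2638.99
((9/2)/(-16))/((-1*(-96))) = -3/1024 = -0.00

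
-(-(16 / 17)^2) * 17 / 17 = 256 / 289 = 0.89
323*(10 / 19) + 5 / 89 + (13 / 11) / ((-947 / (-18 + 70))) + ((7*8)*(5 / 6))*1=602599213 / 2781339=216.66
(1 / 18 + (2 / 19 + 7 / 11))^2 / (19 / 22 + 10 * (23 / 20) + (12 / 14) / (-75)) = 1573950175 / 30592869912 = 0.05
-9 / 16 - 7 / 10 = -101 / 80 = -1.26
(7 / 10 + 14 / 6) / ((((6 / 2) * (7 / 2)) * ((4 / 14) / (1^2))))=91 / 90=1.01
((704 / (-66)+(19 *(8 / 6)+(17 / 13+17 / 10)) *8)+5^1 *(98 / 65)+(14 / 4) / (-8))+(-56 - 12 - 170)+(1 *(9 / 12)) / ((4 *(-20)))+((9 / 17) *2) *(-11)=-144127 / 5440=-26.49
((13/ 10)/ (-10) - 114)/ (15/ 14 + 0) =-79891/ 750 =-106.52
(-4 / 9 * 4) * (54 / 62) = -48 / 31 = -1.55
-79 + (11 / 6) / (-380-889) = -601517 / 7614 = -79.00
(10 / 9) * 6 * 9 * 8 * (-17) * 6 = -48960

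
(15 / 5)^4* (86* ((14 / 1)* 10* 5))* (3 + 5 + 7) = 73143000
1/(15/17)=17/15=1.13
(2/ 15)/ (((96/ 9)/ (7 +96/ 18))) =37/ 240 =0.15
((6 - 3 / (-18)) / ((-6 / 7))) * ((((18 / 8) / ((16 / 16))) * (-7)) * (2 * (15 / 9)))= 9065 / 24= 377.71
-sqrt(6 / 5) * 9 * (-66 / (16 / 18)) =2673 * sqrt(30) / 20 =732.03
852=852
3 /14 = 0.21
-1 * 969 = -969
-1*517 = -517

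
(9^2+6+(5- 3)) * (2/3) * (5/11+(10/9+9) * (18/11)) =3026/3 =1008.67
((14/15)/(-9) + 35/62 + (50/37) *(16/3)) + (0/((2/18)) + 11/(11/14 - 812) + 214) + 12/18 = 781936600693/3517149330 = 222.32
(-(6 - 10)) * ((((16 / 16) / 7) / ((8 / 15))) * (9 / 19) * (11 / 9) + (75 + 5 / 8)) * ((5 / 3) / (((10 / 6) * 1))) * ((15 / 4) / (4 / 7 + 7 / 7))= 54975 / 76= 723.36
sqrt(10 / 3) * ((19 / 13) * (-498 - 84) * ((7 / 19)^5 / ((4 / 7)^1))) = -11411953 * sqrt(30) / 3388346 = -18.45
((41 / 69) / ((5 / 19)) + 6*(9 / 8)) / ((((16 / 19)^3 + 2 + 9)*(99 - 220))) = -85264229 / 13282424100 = -0.01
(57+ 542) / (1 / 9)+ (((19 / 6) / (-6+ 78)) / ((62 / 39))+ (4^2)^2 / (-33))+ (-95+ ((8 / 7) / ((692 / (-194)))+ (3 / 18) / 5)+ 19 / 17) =53467732816651 / 10109040480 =5289.10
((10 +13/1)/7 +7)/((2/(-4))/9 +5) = 1296/623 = 2.08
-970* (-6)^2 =-34920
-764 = -764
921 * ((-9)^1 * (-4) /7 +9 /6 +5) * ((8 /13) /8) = 150123 /182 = 824.85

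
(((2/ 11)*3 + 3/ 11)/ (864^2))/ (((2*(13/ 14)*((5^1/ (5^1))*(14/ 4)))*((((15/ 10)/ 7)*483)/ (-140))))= -35/ 153451584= -0.00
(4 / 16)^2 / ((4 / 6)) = 3 / 32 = 0.09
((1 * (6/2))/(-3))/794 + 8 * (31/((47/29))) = 153.02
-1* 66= -66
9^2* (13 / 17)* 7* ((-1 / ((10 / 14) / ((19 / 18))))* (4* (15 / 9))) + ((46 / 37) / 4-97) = -5495367 / 1258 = -4368.34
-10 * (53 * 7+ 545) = -9160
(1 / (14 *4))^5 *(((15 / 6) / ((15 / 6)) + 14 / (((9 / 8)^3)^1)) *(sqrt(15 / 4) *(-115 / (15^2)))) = -181631 *sqrt(15) / 36133511823360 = -0.00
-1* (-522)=522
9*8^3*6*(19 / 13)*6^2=18911232 / 13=1454710.15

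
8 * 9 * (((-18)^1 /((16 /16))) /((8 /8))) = -1296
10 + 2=12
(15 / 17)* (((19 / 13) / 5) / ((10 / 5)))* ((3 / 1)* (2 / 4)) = 171 / 884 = 0.19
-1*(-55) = 55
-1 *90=-90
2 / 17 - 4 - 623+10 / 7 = -74429 / 119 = -625.45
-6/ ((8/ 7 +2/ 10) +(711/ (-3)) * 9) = 105/ 37304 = 0.00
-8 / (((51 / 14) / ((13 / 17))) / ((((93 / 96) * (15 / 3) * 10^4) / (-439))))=70525000 / 380613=185.29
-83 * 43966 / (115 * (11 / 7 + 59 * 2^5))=-25544246 / 1521105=-16.79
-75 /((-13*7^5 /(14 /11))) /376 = 75 /64548484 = 0.00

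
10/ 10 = 1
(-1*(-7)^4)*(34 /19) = -81634 /19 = -4296.53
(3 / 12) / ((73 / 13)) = 13 / 292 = 0.04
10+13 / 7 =83 / 7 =11.86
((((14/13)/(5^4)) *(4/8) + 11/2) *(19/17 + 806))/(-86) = -1226506469/23757500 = -51.63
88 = 88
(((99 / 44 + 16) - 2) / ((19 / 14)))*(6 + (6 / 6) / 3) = 455 / 6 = 75.83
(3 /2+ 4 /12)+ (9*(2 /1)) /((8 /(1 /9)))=25 /12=2.08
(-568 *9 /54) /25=-284 /75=-3.79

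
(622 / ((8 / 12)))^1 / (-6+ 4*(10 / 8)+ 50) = 933 / 49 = 19.04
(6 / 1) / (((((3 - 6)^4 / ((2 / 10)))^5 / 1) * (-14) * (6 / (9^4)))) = -1 / 23250543750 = -0.00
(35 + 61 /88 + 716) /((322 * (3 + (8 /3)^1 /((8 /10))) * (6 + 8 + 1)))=66149 /2691920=0.02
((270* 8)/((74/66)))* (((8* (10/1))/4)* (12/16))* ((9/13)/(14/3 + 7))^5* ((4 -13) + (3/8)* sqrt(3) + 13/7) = -1227348109152/8081216279045 + 230127770466* sqrt(3)/28861486710875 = -0.14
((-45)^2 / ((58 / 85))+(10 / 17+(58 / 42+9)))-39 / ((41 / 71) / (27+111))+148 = -5257868251 / 848946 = -6193.41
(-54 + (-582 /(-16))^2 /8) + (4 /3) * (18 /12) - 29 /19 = 1088235 /9728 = 111.87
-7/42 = -1/6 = -0.17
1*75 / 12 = 25 / 4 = 6.25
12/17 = 0.71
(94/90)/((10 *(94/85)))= 17/180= 0.09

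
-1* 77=-77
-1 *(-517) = 517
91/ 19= 4.79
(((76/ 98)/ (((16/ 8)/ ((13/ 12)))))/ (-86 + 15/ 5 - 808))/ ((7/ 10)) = -1235/ 1833678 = -0.00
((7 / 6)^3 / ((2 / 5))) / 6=1715 / 2592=0.66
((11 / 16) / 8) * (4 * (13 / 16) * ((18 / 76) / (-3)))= -0.02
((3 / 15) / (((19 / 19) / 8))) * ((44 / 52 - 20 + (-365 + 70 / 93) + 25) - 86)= -4298248 / 6045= -711.04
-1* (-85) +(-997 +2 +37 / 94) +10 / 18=-909.05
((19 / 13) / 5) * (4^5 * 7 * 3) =408576 / 65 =6285.78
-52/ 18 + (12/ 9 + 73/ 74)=-379/ 666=-0.57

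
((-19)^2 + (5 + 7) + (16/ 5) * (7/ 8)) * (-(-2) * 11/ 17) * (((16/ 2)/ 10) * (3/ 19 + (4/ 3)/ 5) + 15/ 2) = 461807467/ 121125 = 3812.65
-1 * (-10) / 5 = 2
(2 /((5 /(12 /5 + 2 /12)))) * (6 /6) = 77 /75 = 1.03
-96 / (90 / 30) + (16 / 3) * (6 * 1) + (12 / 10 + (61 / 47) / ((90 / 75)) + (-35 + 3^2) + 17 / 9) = -92339 / 4230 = -21.83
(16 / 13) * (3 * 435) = 20880 / 13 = 1606.15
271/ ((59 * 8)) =271/ 472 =0.57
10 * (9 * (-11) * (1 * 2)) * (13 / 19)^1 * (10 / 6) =-42900 / 19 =-2257.89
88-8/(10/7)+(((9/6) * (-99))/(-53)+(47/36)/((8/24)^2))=102769/1060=96.95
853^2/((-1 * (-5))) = 727609/5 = 145521.80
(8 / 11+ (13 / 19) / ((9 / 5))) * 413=860279 / 1881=457.35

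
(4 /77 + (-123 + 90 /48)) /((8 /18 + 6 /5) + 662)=-3356145 /18396224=-0.18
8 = 8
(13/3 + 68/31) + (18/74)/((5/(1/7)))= 786902/120435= 6.53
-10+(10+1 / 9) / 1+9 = 82 / 9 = 9.11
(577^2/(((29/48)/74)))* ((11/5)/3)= 4336067296/145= 29903912.39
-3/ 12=-1/ 4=-0.25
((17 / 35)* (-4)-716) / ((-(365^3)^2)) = 25128 / 82760905001796875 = 0.00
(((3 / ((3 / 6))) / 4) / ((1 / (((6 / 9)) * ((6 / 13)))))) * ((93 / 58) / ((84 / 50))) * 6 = 6975 / 2639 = 2.64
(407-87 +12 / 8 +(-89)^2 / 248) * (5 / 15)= 87653 / 744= 117.81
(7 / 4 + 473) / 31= 1899 / 124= 15.31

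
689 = 689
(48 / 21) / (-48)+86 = 1805 / 21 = 85.95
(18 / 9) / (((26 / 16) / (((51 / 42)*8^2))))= 8704 / 91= 95.65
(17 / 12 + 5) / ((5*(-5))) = -77 / 300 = -0.26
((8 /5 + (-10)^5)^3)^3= -1952843767999328016127741954752493125707497337782272 /1953125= -999856009215655944257403900000000000000000000.00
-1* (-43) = 43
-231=-231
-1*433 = -433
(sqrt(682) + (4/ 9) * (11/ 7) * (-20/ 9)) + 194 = sqrt(682) + 109118/ 567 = 218.56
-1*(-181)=181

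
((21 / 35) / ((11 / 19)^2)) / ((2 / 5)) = 4.48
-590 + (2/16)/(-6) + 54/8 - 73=-656.27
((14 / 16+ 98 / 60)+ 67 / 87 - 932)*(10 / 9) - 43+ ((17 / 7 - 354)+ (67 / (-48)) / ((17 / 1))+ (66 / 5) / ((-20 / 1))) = -17731289551 / 12423600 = -1427.23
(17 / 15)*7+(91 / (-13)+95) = 1439 / 15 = 95.93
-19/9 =-2.11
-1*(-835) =835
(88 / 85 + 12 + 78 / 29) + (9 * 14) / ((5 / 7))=473588 / 2465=192.12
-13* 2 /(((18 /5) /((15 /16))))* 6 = -40.62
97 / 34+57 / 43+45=71899 / 1462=49.18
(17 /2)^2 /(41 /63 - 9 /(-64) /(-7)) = 291312 /2543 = 114.55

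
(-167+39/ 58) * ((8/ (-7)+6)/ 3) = -163999/ 609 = -269.29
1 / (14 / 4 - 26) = -2 / 45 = -0.04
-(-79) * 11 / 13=869 / 13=66.85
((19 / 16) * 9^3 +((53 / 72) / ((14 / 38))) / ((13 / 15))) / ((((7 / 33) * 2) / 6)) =125115969 / 10192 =12275.90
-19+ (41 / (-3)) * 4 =-221 / 3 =-73.67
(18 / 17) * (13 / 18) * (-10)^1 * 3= -390 / 17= -22.94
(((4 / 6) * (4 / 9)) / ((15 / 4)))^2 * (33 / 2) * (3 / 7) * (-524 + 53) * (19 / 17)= -16800256 / 722925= -23.24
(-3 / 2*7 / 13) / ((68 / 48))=-126 / 221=-0.57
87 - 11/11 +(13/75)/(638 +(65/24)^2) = 799185446/9292825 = 86.00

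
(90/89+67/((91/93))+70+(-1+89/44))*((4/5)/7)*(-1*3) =-150210993/3118115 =-48.17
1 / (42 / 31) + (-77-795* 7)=-236933 / 42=-5641.26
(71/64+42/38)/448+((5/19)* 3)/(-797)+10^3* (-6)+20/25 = -13023657578411/2170900480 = -5999.20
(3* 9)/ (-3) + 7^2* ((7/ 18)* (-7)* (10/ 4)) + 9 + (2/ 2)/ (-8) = -24019/ 72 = -333.60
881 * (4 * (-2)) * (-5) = 35240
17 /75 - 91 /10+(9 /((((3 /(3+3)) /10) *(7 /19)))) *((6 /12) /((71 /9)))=1646993 /74550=22.09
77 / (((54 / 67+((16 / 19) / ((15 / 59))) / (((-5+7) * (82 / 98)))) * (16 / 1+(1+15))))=60282915 / 69778112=0.86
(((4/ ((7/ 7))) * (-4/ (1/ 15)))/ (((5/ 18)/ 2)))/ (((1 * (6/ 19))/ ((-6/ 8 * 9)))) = 36936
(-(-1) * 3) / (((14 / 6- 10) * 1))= -9 / 23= -0.39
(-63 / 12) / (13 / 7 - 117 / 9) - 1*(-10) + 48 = 6081 / 104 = 58.47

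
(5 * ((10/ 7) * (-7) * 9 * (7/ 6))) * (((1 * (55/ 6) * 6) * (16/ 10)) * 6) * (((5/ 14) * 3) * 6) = -1782000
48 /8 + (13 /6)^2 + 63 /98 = 2857 /252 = 11.34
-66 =-66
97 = 97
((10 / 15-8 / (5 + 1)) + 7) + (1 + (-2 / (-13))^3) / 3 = 43948 / 6591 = 6.67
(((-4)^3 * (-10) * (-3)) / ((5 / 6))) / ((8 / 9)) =-2592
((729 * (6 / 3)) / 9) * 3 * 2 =972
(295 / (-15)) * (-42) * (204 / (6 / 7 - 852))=-196588 / 993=-197.97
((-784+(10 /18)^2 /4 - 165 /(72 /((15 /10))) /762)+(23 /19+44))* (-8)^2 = -9240602846 /195453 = -47277.88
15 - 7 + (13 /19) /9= 8.08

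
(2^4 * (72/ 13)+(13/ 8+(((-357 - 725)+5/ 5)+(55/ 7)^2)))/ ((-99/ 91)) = 4734311/ 5544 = 853.95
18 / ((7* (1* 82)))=9 / 287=0.03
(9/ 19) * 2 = 18/ 19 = 0.95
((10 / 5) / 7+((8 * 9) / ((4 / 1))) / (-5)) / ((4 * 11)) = -29 / 385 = -0.08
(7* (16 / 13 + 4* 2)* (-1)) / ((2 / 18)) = -7560 / 13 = -581.54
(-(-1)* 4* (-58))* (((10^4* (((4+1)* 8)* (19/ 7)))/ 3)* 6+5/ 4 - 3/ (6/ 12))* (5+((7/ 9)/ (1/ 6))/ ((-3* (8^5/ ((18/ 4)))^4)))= -2518851632.86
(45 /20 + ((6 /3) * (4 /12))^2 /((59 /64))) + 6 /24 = 3167 /1062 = 2.98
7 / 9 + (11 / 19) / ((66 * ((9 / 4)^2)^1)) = 3599 / 4617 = 0.78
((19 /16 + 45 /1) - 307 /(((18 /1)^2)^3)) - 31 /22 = 16753142707 /374134464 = 44.78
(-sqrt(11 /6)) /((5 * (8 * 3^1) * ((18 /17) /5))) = -17 * sqrt(66) /2592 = -0.05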